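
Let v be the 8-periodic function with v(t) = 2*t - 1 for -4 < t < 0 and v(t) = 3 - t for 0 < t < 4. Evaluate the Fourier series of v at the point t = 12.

t = 12 differs from t = -4 by 2 full period(s), and the series is 8-periodic.
At t = -4 the one-sided limits are v(-4^-) = -1 and v(-4^+) = -9.
By Dirichlet's theorem the series converges to their average, [(-1) + (-9)]/2 = -5.

-5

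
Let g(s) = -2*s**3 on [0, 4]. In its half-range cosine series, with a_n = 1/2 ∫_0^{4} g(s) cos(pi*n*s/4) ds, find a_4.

a_4 = 1/2 ∫_0^{4} (-2*s**3) cos(pi*s) ds.
Integrating by parts three times (tabular method), an antiderivative of (-2*s**3) cos(pi*s) is -2*s**3*sin(pi*s)/pi - 6*s**2*cos(pi*s)/pi**2 + 12*s*sin(pi*s)/pi**3 + 12*cos(pi*s)/pi**4; evaluating from 0 to 4: ∫_{0}^{4} (-2*s**3) cos(pi*s) ds = (12*(1 - 8*pi**2)/pi**4) - (12/pi**4) = -96/pi**2.
Hence a_4 = (1/2)·(-96/pi**2) = -48/pi**2.

-48/pi**2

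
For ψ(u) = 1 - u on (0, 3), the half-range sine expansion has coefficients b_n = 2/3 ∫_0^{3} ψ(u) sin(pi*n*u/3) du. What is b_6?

b_6 = 2/3 ∫_0^{3} (1 - u) sin(2*pi*u) du.
Integrating by parts (boundary term plus one more integral), an antiderivative of (1 - u) sin(2*pi*u) is u*cos(2*pi*u)/(2*pi) - sin(2*pi*u)/(4*pi**2) - cos(2*pi*u)/(2*pi); evaluating from 0 to 3: ∫_{0}^{3} (1 - u) sin(2*pi*u) du = (1/pi) - (-1/(2*pi)) = 3/(2*pi).
Hence b_6 = (2/3)·(3/(2*pi)) = 1/pi.

1/pi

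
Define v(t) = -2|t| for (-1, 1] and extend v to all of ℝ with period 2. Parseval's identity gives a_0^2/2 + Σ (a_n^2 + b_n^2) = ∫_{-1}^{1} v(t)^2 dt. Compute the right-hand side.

∫_{-1}^{1} v(t)^2 dt = 8/3.

8/3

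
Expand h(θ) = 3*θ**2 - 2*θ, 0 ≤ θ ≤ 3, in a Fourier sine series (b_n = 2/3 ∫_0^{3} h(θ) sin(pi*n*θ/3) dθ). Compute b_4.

-21/(2*pi)

b_4 = 2/3 ∫_0^{3} (3*θ**2 - 2*θ) sin(4*pi*θ/3) dθ.
Integrating by parts twice (tabular method), an antiderivative of (3*θ**2 - 2*θ) sin(4*pi*θ/3) is -9*θ**2*cos(4*pi*θ/3)/(4*pi) + 27*θ*sin(4*pi*θ/3)/(8*pi**2) + 3*θ*cos(4*pi*θ/3)/(2*pi) - 9*sin(4*pi*θ/3)/(8*pi**2) + 81*cos(4*pi*θ/3)/(32*pi**3); evaluating from 0 to 3: ∫_{0}^{3} (3*θ**2 - 2*θ) sin(4*pi*θ/3) dθ = (9*(9 - 56*pi**2)/(32*pi**3)) - (81/(32*pi**3)) = -63/(4*pi).
Hence b_4 = (2/3)·(-63/(4*pi)) = -21/(2*pi).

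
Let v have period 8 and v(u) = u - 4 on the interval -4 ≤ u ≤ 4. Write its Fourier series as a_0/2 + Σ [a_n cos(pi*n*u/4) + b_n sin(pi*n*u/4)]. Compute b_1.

8/pi

b_1 = 1/4 ∫_{-4}^{4} v(u) sin(pi*u/4) du.
Integrating by parts (boundary term plus one more integral), an antiderivative of (u - 4) sin(pi*u/4) is -4*u*cos(pi*u/4)/pi + 16*sin(pi*u/4)/pi**2 + 16*cos(pi*u/4)/pi; evaluating from -4 to 4: ∫_{-4}^{4} (u - 4) sin(pi*u/4) du = (0) - (-32/pi) = 32/pi.
Hence b_1 = (1/4)·(32/pi) = 8/pi.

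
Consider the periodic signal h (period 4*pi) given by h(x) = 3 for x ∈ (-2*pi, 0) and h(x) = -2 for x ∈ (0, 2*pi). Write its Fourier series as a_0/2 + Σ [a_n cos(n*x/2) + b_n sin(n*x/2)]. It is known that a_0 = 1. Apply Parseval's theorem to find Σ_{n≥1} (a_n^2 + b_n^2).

25/2

Parseval: a_0^2/2 + Σ_{n≥1} (a_n^2+b_n^2) = (1/(2*pi)) ∫_{-2*pi}^{2*pi} h(x)^2 dx = 13.
Subtract a_0^2/2 = 1/2: Σ (a_n^2+b_n^2) = 25/2.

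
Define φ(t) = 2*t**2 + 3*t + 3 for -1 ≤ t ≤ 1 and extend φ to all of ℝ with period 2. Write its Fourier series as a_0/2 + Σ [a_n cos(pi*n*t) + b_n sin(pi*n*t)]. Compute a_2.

a_2 = ∫_{-1}^{1} φ(t) cos(2*pi*t) dt.
Integrating by parts twice (tabular method), an antiderivative of (2*t**2 + 3*t + 3) cos(2*pi*t) is t**2*sin(2*pi*t)/pi + 3*t*sin(2*pi*t)/(2*pi) + t*cos(2*pi*t)/pi**2 - sin(2*pi*t)/(2*pi**3) + 3*sin(2*pi*t)/(2*pi) + 3*cos(2*pi*t)/(4*pi**2); evaluating from -1 to 1: ∫_{-1}^{1} (2*t**2 + 3*t + 3) cos(2*pi*t) dt = (7/(4*pi**2)) - (-1/(4*pi**2)) = 2/pi**2.
Hence a_2 = 2/pi**2.

2/pi**2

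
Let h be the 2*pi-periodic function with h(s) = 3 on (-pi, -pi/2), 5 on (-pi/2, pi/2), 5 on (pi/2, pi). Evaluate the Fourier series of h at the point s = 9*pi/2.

5

s = 9*pi/2 differs from s = pi/2 by 2 full period(s), and the series is 2*pi-periodic.
h is continuous at s = pi/2 with value 5, so the series converges to 5 there.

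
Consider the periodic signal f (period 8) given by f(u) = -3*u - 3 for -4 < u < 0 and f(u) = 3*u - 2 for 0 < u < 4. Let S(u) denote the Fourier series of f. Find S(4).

19/2

u = 4 differs from u = -4 by 1 full period(s), and the series is 8-periodic.
At u = -4 the one-sided limits are f(-4^-) = 10 and f(-4^+) = 9.
By Dirichlet's theorem the series converges to their average, [(10) + (9)]/2 = 19/2.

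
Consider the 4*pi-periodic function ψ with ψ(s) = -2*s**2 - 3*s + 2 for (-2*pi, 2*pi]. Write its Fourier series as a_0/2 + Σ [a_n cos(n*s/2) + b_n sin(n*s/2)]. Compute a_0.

4 - 16*pi**2/3

a_0 = (1/(2*pi)) ∫_{-2*pi}^{2*pi} ψ(s) ds = (1/(2*pi)) · (-32*pi**3/3 + 8*pi) = 4 - 16*pi**2/3.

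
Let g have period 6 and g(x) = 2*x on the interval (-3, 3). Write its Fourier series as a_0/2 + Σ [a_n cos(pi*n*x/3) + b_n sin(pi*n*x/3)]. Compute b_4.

b_4 = 1/3 ∫_{-3}^{3} g(x) sin(4*pi*x/3) dx.
g is odd and sin(4*pi*x/3) is odd, so the integrand is even and b_4 = 2/3 ∫_0^{3} g(x) sin(4*pi*x/3) dx.
Integrating by parts (boundary term plus one more integral), an antiderivative of (2*x) sin(4*pi*x/3) is -3*x*cos(4*pi*x/3)/(2*pi) + 9*sin(4*pi*x/3)/(8*pi**2); evaluating from 0 to 3: ∫_{0}^{3} (2*x) sin(4*pi*x/3) dx = (-9/(2*pi)) - (0) = -9/(2*pi).
Hence b_4 = (2/3)·(-9/(2*pi)) = -3/pi.

-3/pi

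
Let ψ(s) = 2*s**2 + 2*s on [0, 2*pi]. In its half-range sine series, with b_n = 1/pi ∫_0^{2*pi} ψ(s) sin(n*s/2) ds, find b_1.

-64/pi + 8 + 16*pi

b_1 = 1/pi ∫_0^{2*pi} (2*s**2 + 2*s) sin(s/2) ds.
Integrating by parts twice (tabular method), an antiderivative of (2*s**2 + 2*s) sin(s/2) is -4*s**2*cos(s/2) + 16*s*sin(s/2) - 4*s*cos(s/2) + 8*sin(s/2) + 32*cos(s/2); evaluating from 0 to 2*pi: ∫_{0}^{2*pi} (2*s**2 + 2*s) sin(s/2) ds = (-32 + 8*pi + 16*pi**2) - (32) = -64 + 8*pi + 16*pi**2.
Hence b_1 = (1/pi)·(-64 + 8*pi + 16*pi**2) = -64/pi + 8 + 16*pi.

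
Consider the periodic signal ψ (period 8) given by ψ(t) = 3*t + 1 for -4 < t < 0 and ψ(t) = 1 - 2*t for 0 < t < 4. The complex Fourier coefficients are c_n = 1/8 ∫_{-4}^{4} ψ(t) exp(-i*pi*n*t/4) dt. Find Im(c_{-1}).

2/pi

Since ψ is real-valued, Im(c_{-1}) = -1/8 ∫_{-4}^{4} ψ(t) sin(-pi*t/4) dt = b_{1}/2.
Split the integral at the breakpoints.
Integrating by parts (boundary term plus one more integral), an antiderivative of (3*t + 1) sin(-pi*t/4) is 12*t*cos(pi*t/4)/pi - 48*sin(pi*t/4)/pi**2 + 4*cos(pi*t/4)/pi; evaluating from -4 to 0: ∫_{-4}^{0} (3*t + 1) sin(-pi*t/4) dt = (4/pi) - (44/pi) = -40/pi.
Integrating by parts (boundary term plus one more integral), an antiderivative of (1 - 2*t) sin(-pi*t/4) is -8*t*cos(pi*t/4)/pi + 32*sin(pi*t/4)/pi**2 + 4*cos(pi*t/4)/pi; evaluating from 0 to 4: ∫_{0}^{4} (1 - 2*t) sin(-pi*t/4) dt = (28/pi) - (4/pi) = 24/pi.
So ∫_{-4}^{4} ψ(t) sin(-pi*t/4) dt = -16/pi.
Hence Im(c_{-1}) = (-1/8)·(-16/pi) = 2/pi.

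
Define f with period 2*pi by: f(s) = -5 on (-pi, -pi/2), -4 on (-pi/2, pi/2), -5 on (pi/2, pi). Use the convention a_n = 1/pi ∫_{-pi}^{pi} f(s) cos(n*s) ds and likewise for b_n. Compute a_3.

a_3 = 1/pi ∫_{-pi}^{pi} f(s) cos(3*s) ds.
f is even and cos(3*s) is even, so the integrand is even and a_3 = 2/pi ∫_0^{pi} f(s) cos(3*s) ds.
Split the integral at the breakpoints.
Directly, an antiderivative of (-4) cos(3*s) is -4*sin(3*s)/3; evaluating from 0 to pi/2: ∫_{0}^{pi/2} (-4) cos(3*s) ds = (4/3) - (0) = 4/3.
Directly, an antiderivative of (-5) cos(3*s) is -5*sin(3*s)/3; evaluating from pi/2 to pi: ∫_{pi/2}^{pi} (-5) cos(3*s) ds = (0) - (5/3) = -5/3.
Summing the pieces and multiplying by (2/pi) gives a_3 = -2/(3*pi).

-2/(3*pi)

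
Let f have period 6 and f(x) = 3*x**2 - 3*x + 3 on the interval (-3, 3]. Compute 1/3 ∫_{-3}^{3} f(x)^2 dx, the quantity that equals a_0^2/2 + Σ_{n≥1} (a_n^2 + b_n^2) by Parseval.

1/3 ∫_{-3}^{3} f(x)^2 dx = 1/3 · (7074/5) = 2358/5.

2358/5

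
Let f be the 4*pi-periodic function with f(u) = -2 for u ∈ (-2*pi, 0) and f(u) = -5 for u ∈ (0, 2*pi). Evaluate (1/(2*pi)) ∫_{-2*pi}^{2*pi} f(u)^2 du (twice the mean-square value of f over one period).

29

(1/(2*pi)) ∫_{-2*pi}^{2*pi} f(u)^2 du = (1/(2*pi)) · (58*pi) = 29.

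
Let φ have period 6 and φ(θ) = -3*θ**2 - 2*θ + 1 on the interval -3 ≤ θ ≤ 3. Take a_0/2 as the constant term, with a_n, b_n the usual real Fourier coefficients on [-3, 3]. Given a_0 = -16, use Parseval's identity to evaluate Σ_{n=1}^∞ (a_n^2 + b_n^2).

Parseval: a_0^2/2 + Σ_{n≥1} (a_n^2+b_n^2) = 1/3 ∫_{-3}^{3} φ(θ)^2 dθ = 1408/5.
Subtract a_0^2/2 = 128: Σ (a_n^2+b_n^2) = 768/5.

768/5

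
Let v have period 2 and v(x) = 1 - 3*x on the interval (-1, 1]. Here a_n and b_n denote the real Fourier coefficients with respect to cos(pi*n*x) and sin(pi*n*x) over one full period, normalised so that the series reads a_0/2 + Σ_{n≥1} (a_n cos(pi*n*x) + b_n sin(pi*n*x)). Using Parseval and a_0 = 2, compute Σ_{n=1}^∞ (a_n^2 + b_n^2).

Parseval: a_0^2/2 + Σ_{n≥1} (a_n^2+b_n^2) = ∫_{-1}^{1} v(x)^2 dx = 8.
Subtract a_0^2/2 = 2: Σ (a_n^2+b_n^2) = 6.

6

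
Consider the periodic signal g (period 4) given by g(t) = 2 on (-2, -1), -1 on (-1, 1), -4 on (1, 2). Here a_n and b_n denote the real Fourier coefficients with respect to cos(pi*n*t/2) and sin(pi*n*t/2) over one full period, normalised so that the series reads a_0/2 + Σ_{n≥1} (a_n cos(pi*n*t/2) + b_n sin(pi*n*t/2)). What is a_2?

0

a_2 = 1/2 ∫_{-2}^{2} g(t) cos(pi*t) dt.
Split the integral at the breakpoints.
Directly, an antiderivative of (2) cos(pi*t) is 2*sin(pi*t)/pi; evaluating from -2 to -1: ∫_{-2}^{-1} (2) cos(pi*t) dt = (0) - (0) = 0.
Directly, an antiderivative of (-1) cos(pi*t) is -sin(pi*t)/pi; evaluating from -1 to 1: ∫_{-1}^{1} (-1) cos(pi*t) dt = (0) - (0) = 0.
Directly, an antiderivative of (-4) cos(pi*t) is -4*sin(pi*t)/pi; evaluating from 1 to 2: ∫_{1}^{2} (-4) cos(pi*t) dt = (0) - (0) = 0.
Summing the pieces and multiplying by (1/2) gives a_2 = 0.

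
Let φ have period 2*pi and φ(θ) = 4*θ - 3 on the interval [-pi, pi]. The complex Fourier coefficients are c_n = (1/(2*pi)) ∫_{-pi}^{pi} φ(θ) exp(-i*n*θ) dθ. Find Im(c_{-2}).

Since φ is real-valued, Im(c_{-2}) = -(1/(2*pi)) ∫_{-pi}^{pi} φ(θ) sin(-2*θ) dθ = b_{2}/2.
Integrating by parts (boundary term plus one more integral), an antiderivative of (4*θ - 3) sin(-2*θ) is 2*θ*cos(2*θ) - sin(2*θ) - 3*cos(2*θ)/2; evaluating from -pi to pi: ∫_{-pi}^{pi} (4*θ - 3) sin(-2*θ) dθ = (-3/2 + 2*pi) - (-2*pi - 3/2) = 4*pi.
Hence Im(c_{-2}) = (-1/(2*pi))·(4*pi) = -2.

-2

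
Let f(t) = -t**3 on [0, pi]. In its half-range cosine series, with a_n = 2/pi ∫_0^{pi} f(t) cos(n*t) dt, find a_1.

-24/pi + 6*pi

a_1 = 2/pi ∫_0^{pi} (-t**3) cos(t) dt.
Integrating by parts three times (tabular method), an antiderivative of (-t**3) cos(t) is -t**3*sin(t) - 3*t**2*cos(t) + 6*t*sin(t) + 6*cos(t); evaluating from 0 to pi: ∫_{0}^{pi} (-t**3) cos(t) dt = (-6 + 3*pi**2) - (6) = -12 + 3*pi**2.
Hence a_1 = (2/pi)·(-12 + 3*pi**2) = -24/pi + 6*pi.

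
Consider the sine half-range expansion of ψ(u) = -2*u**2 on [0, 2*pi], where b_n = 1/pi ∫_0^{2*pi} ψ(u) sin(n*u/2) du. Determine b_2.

b_2 = 1/pi ∫_0^{2*pi} (-2*u**2) sin(u) du.
Integrating by parts twice (tabular method), an antiderivative of (-2*u**2) sin(u) is 2*u**2*cos(u) - 4*u*sin(u) - 4*cos(u); evaluating from 0 to 2*pi: ∫_{0}^{2*pi} (-2*u**2) sin(u) du = (-4 + 8*pi**2) - (-4) = 8*pi**2.
Hence b_2 = (1/pi)·(8*pi**2) = 8*pi.

8*pi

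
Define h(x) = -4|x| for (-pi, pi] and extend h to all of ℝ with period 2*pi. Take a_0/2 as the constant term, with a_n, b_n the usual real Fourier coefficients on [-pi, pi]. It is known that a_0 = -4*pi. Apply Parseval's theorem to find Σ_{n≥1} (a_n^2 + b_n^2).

8*pi**2/3

Parseval: a_0^2/2 + Σ_{n≥1} (a_n^2+b_n^2) = 1/pi ∫_{-pi}^{pi} h(x)^2 dx = 32*pi**2/3.
Subtract a_0^2/2 = 8*pi**2: Σ (a_n^2+b_n^2) = 8*pi**2/3.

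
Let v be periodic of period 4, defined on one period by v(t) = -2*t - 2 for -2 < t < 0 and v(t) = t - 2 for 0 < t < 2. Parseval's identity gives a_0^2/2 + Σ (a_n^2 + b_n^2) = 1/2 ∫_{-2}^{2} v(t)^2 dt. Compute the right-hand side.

1/2 ∫_{-2}^{2} v(t)^2 dt = 1/2 · (16/3) = 8/3.

8/3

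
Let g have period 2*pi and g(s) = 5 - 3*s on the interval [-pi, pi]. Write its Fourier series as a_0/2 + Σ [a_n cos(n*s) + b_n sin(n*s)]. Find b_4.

b_4 = 1/pi ∫_{-pi}^{pi} g(s) sin(4*s) ds.
Integrating by parts (boundary term plus one more integral), an antiderivative of (5 - 3*s) sin(4*s) is 3*s*cos(4*s)/4 - 3*sin(4*s)/16 - 5*cos(4*s)/4; evaluating from -pi to pi: ∫_{-pi}^{pi} (5 - 3*s) sin(4*s) ds = (-5/4 + 3*pi/4) - (-3*pi/4 - 5/4) = 3*pi/2.
Hence b_4 = (1/pi)·(3*pi/2) = 3/2.

3/2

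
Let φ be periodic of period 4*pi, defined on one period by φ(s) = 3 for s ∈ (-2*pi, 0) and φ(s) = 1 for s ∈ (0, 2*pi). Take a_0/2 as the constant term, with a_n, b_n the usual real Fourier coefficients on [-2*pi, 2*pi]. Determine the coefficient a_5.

a_5 = (1/(2*pi)) ∫_{-2*pi}^{2*pi} φ(s) cos(5*s/2) ds.
Split the integral at the breakpoints.
Directly, an antiderivative of (3) cos(5*s/2) is 6*sin(5*s/2)/5; evaluating from -2*pi to 0: ∫_{-2*pi}^{0} (3) cos(5*s/2) ds = (0) - (0) = 0.
Directly, an antiderivative of (1) cos(5*s/2) is 2*sin(5*s/2)/5; evaluating from 0 to 2*pi: ∫_{0}^{2*pi} (1) cos(5*s/2) ds = (0) - (0) = 0.
Summing the pieces and multiplying by (1/(2*pi)) gives a_5 = 0.

0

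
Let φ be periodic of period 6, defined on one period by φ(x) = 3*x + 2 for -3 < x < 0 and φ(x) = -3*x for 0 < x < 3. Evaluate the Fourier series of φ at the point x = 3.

-8

x = 3 differs from x = -3 by 1 full period(s), and the series is 6-periodic.
At x = -3 the one-sided limits are φ(-3^-) = -9 and φ(-3^+) = -7.
By Dirichlet's theorem the series converges to their average, [(-9) + (-7)]/2 = -8.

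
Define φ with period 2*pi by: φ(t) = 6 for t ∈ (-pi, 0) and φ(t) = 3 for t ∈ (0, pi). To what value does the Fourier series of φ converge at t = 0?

9/2

At t = 0 the one-sided limits are φ(0^-) = 6 and φ(0^+) = 3.
By Dirichlet's theorem the series converges to their average, [(6) + (3)]/2 = 9/2.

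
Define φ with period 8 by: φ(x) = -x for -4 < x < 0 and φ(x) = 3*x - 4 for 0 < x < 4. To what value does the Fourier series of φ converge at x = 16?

-2

x = 16 differs from x = 0 by 2 full period(s), and the series is 8-periodic.
At x = 0 the one-sided limits are φ(0^-) = 0 and φ(0^+) = -4.
By Dirichlet's theorem the series converges to their average, [(0) + (-4)]/2 = -2.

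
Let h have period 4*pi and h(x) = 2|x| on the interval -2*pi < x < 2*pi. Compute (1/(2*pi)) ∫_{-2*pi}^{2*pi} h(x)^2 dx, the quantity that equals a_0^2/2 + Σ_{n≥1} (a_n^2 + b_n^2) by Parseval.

32*pi**2/3

(1/(2*pi)) ∫_{-2*pi}^{2*pi} h(x)^2 dx = (1/(2*pi)) · (64*pi**3/3) = 32*pi**2/3.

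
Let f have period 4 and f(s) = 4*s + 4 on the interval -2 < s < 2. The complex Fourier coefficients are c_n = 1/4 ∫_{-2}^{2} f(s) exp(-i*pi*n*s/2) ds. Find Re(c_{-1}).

Since f is real-valued, Re(c_{-1}) = 1/4 ∫_{-2}^{2} f(s) cos(-pi*s/2) ds = a_{1}/2.
Integrating by parts (boundary term plus one more integral), an antiderivative of (4*s + 4) cos(-pi*s/2) is 8*s*sin(pi*s/2)/pi + 8*sin(pi*s/2)/pi + 16*cos(pi*s/2)/pi**2; evaluating from -2 to 2: ∫_{-2}^{2} (4*s + 4) cos(-pi*s/2) ds = (-16/pi**2) - (-16/pi**2) = 0.
Hence Re(c_{-1}) = (1/4)·(0) = 0.

0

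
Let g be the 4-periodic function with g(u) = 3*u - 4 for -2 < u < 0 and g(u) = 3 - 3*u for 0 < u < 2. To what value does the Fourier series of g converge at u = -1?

g is continuous at u = -1 with value -7, so the series converges to -7 there.

-7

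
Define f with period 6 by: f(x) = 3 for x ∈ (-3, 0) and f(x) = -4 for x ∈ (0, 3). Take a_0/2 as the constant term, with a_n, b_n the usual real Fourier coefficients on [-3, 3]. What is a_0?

a_0 = 1/3 ∫_{-3}^{3} f(x) dx = 1/3 · (-3) = -1.

-1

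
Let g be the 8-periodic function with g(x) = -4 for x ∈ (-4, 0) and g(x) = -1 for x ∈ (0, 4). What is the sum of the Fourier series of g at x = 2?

-1

g is continuous at x = 2 with value -1, so the series converges to -1 there.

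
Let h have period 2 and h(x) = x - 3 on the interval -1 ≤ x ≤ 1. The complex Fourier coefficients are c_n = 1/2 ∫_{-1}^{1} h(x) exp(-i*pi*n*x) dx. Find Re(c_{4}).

0

Since h is real-valued, Re(c_{4}) = 1/2 ∫_{-1}^{1} h(x) cos(4*pi*x) dx = a_{4}/2.
Integrating by parts (boundary term plus one more integral), an antiderivative of (x - 3) cos(4*pi*x) is x*sin(4*pi*x)/(4*pi) - 3*sin(4*pi*x)/(4*pi) + cos(4*pi*x)/(16*pi**2); evaluating from -1 to 1: ∫_{-1}^{1} (x - 3) cos(4*pi*x) dx = (1/(16*pi**2)) - (1/(16*pi**2)) = 0.
Hence Re(c_{4}) = (1/2)·(0) = 0.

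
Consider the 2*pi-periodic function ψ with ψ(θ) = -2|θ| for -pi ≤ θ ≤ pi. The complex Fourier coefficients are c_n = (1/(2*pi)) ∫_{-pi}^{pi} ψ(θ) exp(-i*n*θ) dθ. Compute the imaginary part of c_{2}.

Since ψ is real-valued, Im(c_{2}) = -(1/(2*pi)) ∫_{-pi}^{pi} ψ(θ) sin(2*θ) dθ = -b_{2}/2.
(ψ is even, so the integrand is odd over a symmetric interval and the integral vanishes.)

0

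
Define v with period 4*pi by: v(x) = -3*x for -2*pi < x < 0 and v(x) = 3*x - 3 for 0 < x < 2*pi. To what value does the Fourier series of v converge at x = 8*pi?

-3/2

x = 8*pi differs from x = 0 by 2 full period(s), and the series is 4*pi-periodic.
At x = 0 the one-sided limits are v(0^-) = 0 and v(0^+) = -3.
By Dirichlet's theorem the series converges to their average, [(0) + (-3)]/2 = -3/2.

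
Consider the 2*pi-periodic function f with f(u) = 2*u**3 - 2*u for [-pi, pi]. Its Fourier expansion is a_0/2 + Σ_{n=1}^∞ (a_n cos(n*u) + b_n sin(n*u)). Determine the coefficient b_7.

-220/343 + 4*pi**2/7

b_7 = 1/pi ∫_{-pi}^{pi} f(u) sin(7*u) du.
f is odd and sin(7*u) is odd, so the integrand is even and b_7 = 2/pi ∫_0^{pi} f(u) sin(7*u) du.
Integrating by parts three times (tabular method), an antiderivative of (2*u**3 - 2*u) sin(7*u) is -2*u**3*cos(7*u)/7 + 6*u**2*sin(7*u)/49 + 110*u*cos(7*u)/343 - 110*sin(7*u)/2401; evaluating from 0 to pi: ∫_{0}^{pi} (2*u**3 - 2*u) sin(7*u) du = (2*pi*(-55 + 49*pi**2)/343) - (0) = 2*pi*(-55 + 49*pi**2)/343.
Hence b_7 = (2/pi)·(2*pi*(-55 + 49*pi**2)/343) = -220/343 + 4*pi**2/7.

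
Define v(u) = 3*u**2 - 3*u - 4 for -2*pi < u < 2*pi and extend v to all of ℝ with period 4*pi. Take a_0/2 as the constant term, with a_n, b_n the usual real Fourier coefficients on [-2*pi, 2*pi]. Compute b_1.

b_1 = (1/(2*pi)) ∫_{-2*pi}^{2*pi} v(u) sin(u/2) du.
Integrating by parts twice (tabular method), an antiderivative of (3*u**2 - 3*u - 4) sin(u/2) is -6*u**2*cos(u/2) + 24*u*sin(u/2) + 6*u*cos(u/2) - 12*sin(u/2) + 56*cos(u/2); evaluating from -2*pi to 2*pi: ∫_{-2*pi}^{2*pi} (3*u**2 - 3*u - 4) sin(u/2) du = (-56 - 12*pi + 24*pi**2) - (-56 + 12*pi + 24*pi**2) = -24*pi.
Hence b_1 = (1/(2*pi))·(-24*pi) = -12.

-12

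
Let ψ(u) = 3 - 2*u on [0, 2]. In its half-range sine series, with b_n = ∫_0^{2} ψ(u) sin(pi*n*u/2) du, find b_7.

4/(7*pi)

b_7 = ∫_0^{2} (3 - 2*u) sin(7*pi*u/2) du.
Integrating by parts (boundary term plus one more integral), an antiderivative of (3 - 2*u) sin(7*pi*u/2) is 4*u*cos(7*pi*u/2)/(7*pi) - 8*sin(7*pi*u/2)/(49*pi**2) - 6*cos(7*pi*u/2)/(7*pi); evaluating from 0 to 2: ∫_{0}^{2} (3 - 2*u) sin(7*pi*u/2) du = (-2/(7*pi)) - (-6/(7*pi)) = 4/(7*pi).
Hence b_7 = 4/(7*pi).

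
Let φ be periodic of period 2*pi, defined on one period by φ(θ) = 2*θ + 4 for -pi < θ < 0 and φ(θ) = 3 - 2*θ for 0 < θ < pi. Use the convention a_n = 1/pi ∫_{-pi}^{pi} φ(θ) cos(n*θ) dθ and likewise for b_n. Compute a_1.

8/pi

a_1 = 1/pi ∫_{-pi}^{pi} φ(θ) cos(θ) dθ.
Split the integral at the breakpoints.
Integrating by parts (boundary term plus one more integral), an antiderivative of (2*θ + 4) cos(θ) is 2*θ*sin(θ) + 4*sin(θ) + 2*cos(θ); evaluating from -pi to 0: ∫_{-pi}^{0} (2*θ + 4) cos(θ) dθ = (2) - (-2) = 4.
Integrating by parts (boundary term plus one more integral), an antiderivative of (3 - 2*θ) cos(θ) is -2*θ*sin(θ) + 3*sin(θ) - 2*cos(θ); evaluating from 0 to pi: ∫_{0}^{pi} (3 - 2*θ) cos(θ) dθ = (2) - (-2) = 4.
Summing the pieces and multiplying by (1/pi) gives a_1 = 8/pi.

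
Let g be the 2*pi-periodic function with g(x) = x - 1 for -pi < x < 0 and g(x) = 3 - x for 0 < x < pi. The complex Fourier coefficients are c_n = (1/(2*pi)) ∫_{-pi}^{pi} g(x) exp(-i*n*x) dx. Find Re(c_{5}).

Since g is real-valued, Re(c_{5}) = (1/(2*pi)) ∫_{-pi}^{pi} g(x) cos(5*x) dx = a_{5}/2.
Split the integral at the breakpoints.
Integrating by parts (boundary term plus one more integral), an antiderivative of (x - 1) cos(5*x) is x*sin(5*x)/5 - sin(5*x)/5 + cos(5*x)/25; evaluating from -pi to 0: ∫_{-pi}^{0} (x - 1) cos(5*x) dx = (1/25) - (-1/25) = 2/25.
Integrating by parts (boundary term plus one more integral), an antiderivative of (3 - x) cos(5*x) is -x*sin(5*x)/5 + 3*sin(5*x)/5 - cos(5*x)/25; evaluating from 0 to pi: ∫_{0}^{pi} (3 - x) cos(5*x) dx = (1/25) - (-1/25) = 2/25.
So ∫_{-pi}^{pi} g(x) cos(5*x) dx = 4/25.
Hence Re(c_{5}) = (1/(2*pi))·(4/25) = 2/(25*pi).

2/(25*pi)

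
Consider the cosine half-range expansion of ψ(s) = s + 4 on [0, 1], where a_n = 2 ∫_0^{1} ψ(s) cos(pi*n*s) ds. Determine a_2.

a_2 = 2 ∫_0^{1} (s + 4) cos(2*pi*s) ds.
Integrating by parts (boundary term plus one more integral), an antiderivative of (s + 4) cos(2*pi*s) is s*sin(2*pi*s)/(2*pi) + 2*sin(2*pi*s)/pi + cos(2*pi*s)/(4*pi**2); evaluating from 0 to 1: ∫_{0}^{1} (s + 4) cos(2*pi*s) ds = (1/(4*pi**2)) - (1/(4*pi**2)) = 0.
Hence a_2 = 2·(0) = 0.

0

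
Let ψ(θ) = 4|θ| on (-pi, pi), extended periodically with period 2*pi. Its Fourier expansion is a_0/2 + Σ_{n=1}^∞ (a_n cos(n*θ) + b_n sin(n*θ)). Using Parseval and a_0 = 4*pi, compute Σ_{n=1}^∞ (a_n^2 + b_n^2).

8*pi**2/3

Parseval: a_0^2/2 + Σ_{n≥1} (a_n^2+b_n^2) = 1/pi ∫_{-pi}^{pi} ψ(θ)^2 dθ = 32*pi**2/3.
Subtract a_0^2/2 = 8*pi**2: Σ (a_n^2+b_n^2) = 8*pi**2/3.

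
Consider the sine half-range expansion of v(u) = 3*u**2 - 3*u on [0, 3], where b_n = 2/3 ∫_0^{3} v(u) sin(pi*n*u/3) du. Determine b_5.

b_5 = 2/3 ∫_0^{3} (3*u**2 - 3*u) sin(5*pi*u/3) du.
Integrating by parts twice (tabular method), an antiderivative of (3*u**2 - 3*u) sin(5*pi*u/3) is -9*u**2*cos(5*pi*u/3)/(5*pi) + 54*u*sin(5*pi*u/3)/(25*pi**2) + 9*u*cos(5*pi*u/3)/(5*pi) - 27*sin(5*pi*u/3)/(25*pi**2) + 162*cos(5*pi*u/3)/(125*pi**3); evaluating from 0 to 3: ∫_{0}^{3} (3*u**2 - 3*u) sin(5*pi*u/3) du = (54*(-3 + 25*pi**2)/(125*pi**3)) - (162/(125*pi**3)) = 54*(-6 + 25*pi**2)/(125*pi**3).
Hence b_5 = (2/3)·(54*(-6 + 25*pi**2)/(125*pi**3)) = 36*(-6 + 25*pi**2)/(125*pi**3).

36*(-6 + 25*pi**2)/(125*pi**3)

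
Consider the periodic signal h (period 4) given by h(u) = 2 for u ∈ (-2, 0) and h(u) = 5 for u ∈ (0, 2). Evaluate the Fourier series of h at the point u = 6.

7/2

u = 6 differs from u = 2 by 1 full period(s), and the series is 4-periodic.
At u = 2 the one-sided limits are h(2^-) = 5 and h(2^+) = 2.
By Dirichlet's theorem the series converges to their average, [(5) + (2)]/2 = 7/2.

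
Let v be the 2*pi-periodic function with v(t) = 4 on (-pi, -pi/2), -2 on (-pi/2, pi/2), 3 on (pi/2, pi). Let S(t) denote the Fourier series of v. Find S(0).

-2

v is continuous at t = 0 with value -2, so the series converges to -2 there.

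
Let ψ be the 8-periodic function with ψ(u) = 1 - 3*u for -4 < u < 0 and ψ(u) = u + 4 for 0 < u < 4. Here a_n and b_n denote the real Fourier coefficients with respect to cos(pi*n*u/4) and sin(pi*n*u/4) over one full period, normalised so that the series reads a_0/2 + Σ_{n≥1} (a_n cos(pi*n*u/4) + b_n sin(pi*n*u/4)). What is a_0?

a_0 = 1/4 ∫_{-4}^{4} ψ(u) du = 1/4 · (52) = 13.

13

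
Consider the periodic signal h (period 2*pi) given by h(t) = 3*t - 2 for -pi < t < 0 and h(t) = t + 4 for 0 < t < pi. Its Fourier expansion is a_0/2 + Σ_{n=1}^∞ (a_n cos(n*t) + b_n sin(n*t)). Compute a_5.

a_5 = 1/pi ∫_{-pi}^{pi} h(t) cos(5*t) dt.
Split the integral at the breakpoints.
Integrating by parts (boundary term plus one more integral), an antiderivative of (3*t - 2) cos(5*t) is 3*t*sin(5*t)/5 - 2*sin(5*t)/5 + 3*cos(5*t)/25; evaluating from -pi to 0: ∫_{-pi}^{0} (3*t - 2) cos(5*t) dt = (3/25) - (-3/25) = 6/25.
Integrating by parts (boundary term plus one more integral), an antiderivative of (t + 4) cos(5*t) is t*sin(5*t)/5 + 4*sin(5*t)/5 + cos(5*t)/25; evaluating from 0 to pi: ∫_{0}^{pi} (t + 4) cos(5*t) dt = (-1/25) - (1/25) = -2/25.
Summing the pieces and multiplying by (1/pi) gives a_5 = 4/(25*pi).

4/(25*pi)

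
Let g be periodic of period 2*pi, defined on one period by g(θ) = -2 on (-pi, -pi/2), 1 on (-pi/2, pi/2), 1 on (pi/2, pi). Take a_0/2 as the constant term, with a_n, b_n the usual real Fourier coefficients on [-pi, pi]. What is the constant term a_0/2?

1/4

a_0 = 1/pi ∫_{-pi}^{pi} g(θ) dθ = 1/pi · (pi/2) = 1/2.
So the constant term a_0/2 = 1/4.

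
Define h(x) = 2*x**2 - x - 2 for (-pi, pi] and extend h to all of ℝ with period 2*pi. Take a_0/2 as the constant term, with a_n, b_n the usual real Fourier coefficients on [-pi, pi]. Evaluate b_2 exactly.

b_2 = 1/pi ∫_{-pi}^{pi} h(x) sin(2*x) dx.
Integrating by parts twice (tabular method), an antiderivative of (2*x**2 - x - 2) sin(2*x) is -x**2*cos(2*x) + x*sin(2*x) + x*cos(2*x)/2 - sin(2*x)/4 + 3*cos(2*x)/2; evaluating from -pi to pi: ∫_{-pi}^{pi} (2*x**2 - x - 2) sin(2*x) dx = (-pi**2 + 3/2 + pi/2) - (-pi**2 - pi/2 + 3/2) = pi.
Hence b_2 = (1/pi)·(pi) = 1.

1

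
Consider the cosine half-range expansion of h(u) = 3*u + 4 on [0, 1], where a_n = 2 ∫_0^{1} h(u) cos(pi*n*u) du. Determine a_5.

-12/(25*pi**2)

a_5 = 2 ∫_0^{1} (3*u + 4) cos(5*pi*u) du.
Integrating by parts (boundary term plus one more integral), an antiderivative of (3*u + 4) cos(5*pi*u) is 3*u*sin(5*pi*u)/(5*pi) + 4*sin(5*pi*u)/(5*pi) + 3*cos(5*pi*u)/(25*pi**2); evaluating from 0 to 1: ∫_{0}^{1} (3*u + 4) cos(5*pi*u) du = (-3/(25*pi**2)) - (3/(25*pi**2)) = -6/(25*pi**2).
Hence a_5 = 2·(-6/(25*pi**2)) = -12/(25*pi**2).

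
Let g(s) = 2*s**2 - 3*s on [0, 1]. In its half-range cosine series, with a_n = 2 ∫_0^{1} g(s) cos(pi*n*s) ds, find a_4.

1/(2*pi**2)

a_4 = 2 ∫_0^{1} (2*s**2 - 3*s) cos(4*pi*s) ds.
Integrating by parts twice (tabular method), an antiderivative of (2*s**2 - 3*s) cos(4*pi*s) is s**2*sin(4*pi*s)/(2*pi) - 3*s*sin(4*pi*s)/(4*pi) + s*cos(4*pi*s)/(4*pi**2) - sin(4*pi*s)/(16*pi**3) - 3*cos(4*pi*s)/(16*pi**2); evaluating from 0 to 1: ∫_{0}^{1} (2*s**2 - 3*s) cos(4*pi*s) ds = (1/(16*pi**2)) - (-3/(16*pi**2)) = 1/(4*pi**2).
Hence a_4 = 2·(1/(4*pi**2)) = 1/(2*pi**2).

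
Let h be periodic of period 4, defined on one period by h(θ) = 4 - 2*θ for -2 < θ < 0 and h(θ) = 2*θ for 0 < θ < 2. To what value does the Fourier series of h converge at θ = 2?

θ = 2 differs from θ = -2 by 1 full period(s), and the series is 4-periodic.
At θ = -2 the one-sided limits are h(-2^-) = 4 and h(-2^+) = 8.
By Dirichlet's theorem the series converges to their average, [(4) + (8)]/2 = 6.

6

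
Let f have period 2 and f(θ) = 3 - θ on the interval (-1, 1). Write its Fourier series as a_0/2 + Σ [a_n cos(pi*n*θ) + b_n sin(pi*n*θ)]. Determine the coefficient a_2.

a_2 = ∫_{-1}^{1} f(θ) cos(2*pi*θ) dθ.
Integrating by parts (boundary term plus one more integral), an antiderivative of (3 - θ) cos(2*pi*θ) is -θ*sin(2*pi*θ)/(2*pi) + 3*sin(2*pi*θ)/(2*pi) - cos(2*pi*θ)/(4*pi**2); evaluating from -1 to 1: ∫_{-1}^{1} (3 - θ) cos(2*pi*θ) dθ = (-1/(4*pi**2)) - (-1/(4*pi**2)) = 0.
Hence a_2 = 0.

0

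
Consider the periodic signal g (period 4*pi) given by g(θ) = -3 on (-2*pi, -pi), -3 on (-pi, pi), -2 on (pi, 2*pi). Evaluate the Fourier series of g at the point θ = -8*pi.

-3

θ = -8*pi differs from θ = 0 by -2 full period(s), and the series is 4*pi-periodic.
g is continuous at θ = 0 with value -3, so the series converges to -3 there.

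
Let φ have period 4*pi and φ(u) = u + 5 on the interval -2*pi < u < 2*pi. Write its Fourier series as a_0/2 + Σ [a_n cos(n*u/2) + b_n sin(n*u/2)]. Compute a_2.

0

a_2 = (1/(2*pi)) ∫_{-2*pi}^{2*pi} φ(u) cos(u) du.
Integrating by parts (boundary term plus one more integral), an antiderivative of (u + 5) cos(u) is u*sin(u) + 5*sin(u) + cos(u); evaluating from -2*pi to 2*pi: ∫_{-2*pi}^{2*pi} (u + 5) cos(u) du = (1) - (1) = 0.
Hence a_2 = (1/(2*pi))·(0) = 0.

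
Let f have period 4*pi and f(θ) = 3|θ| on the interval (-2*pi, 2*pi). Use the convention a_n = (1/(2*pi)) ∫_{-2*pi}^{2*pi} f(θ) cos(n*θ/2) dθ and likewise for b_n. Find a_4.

0

a_4 = (1/(2*pi)) ∫_{-2*pi}^{2*pi} f(θ) cos(2*θ) dθ.
f is even and cos(2*θ) is even, so the integrand is even and a_4 = 1/pi ∫_0^{2*pi} f(θ) cos(2*θ) dθ.
Integrating by parts (boundary term plus one more integral), an antiderivative of (3*θ) cos(2*θ) is 3*θ*sin(2*θ)/2 + 3*cos(2*θ)/4; evaluating from 0 to 2*pi: ∫_{0}^{2*pi} (3*θ) cos(2*θ) dθ = (3/4) - (3/4) = 0.
Hence a_4 = (1/pi)·(0) = 0.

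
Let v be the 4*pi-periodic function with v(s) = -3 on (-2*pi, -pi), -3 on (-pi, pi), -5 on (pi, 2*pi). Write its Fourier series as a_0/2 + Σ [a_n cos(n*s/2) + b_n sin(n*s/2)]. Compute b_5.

b_5 = (1/(2*pi)) ∫_{-2*pi}^{2*pi} v(s) sin(5*s/2) ds.
Split the integral at the breakpoints.
Directly, an antiderivative of (-3) sin(5*s/2) is 6*cos(5*s/2)/5; evaluating from -2*pi to -pi: ∫_{-2*pi}^{-pi} (-3) sin(5*s/2) ds = (0) - (-6/5) = 6/5.
Directly, an antiderivative of (-3) sin(5*s/2) is 6*cos(5*s/2)/5; evaluating from -pi to pi: ∫_{-pi}^{pi} (-3) sin(5*s/2) ds = (0) - (0) = 0.
Directly, an antiderivative of (-5) sin(5*s/2) is 2*cos(5*s/2); evaluating from pi to 2*pi: ∫_{pi}^{2*pi} (-5) sin(5*s/2) ds = (-2) - (0) = -2.
Summing the pieces and multiplying by (1/(2*pi)) gives b_5 = -2/(5*pi).

-2/(5*pi)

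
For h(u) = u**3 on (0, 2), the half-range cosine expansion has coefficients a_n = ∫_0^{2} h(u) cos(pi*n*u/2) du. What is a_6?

a_6 = ∫_0^{2} (u**3) cos(3*pi*u) du.
Integrating by parts three times (tabular method), an antiderivative of (u**3) cos(3*pi*u) is u**3*sin(3*pi*u)/(3*pi) + u**2*cos(3*pi*u)/(3*pi**2) - 2*u*sin(3*pi*u)/(9*pi**3) - 2*cos(3*pi*u)/(27*pi**4); evaluating from 0 to 2: ∫_{0}^{2} (u**3) cos(3*pi*u) du = (2*(-1 + 18*pi**2)/(27*pi**4)) - (-2/(27*pi**4)) = 4/(3*pi**2).
Hence a_6 = 4/(3*pi**2).

4/(3*pi**2)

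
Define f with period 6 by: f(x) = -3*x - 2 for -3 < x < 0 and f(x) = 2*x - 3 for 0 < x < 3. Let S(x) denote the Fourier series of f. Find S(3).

At x = 3 the one-sided limits are f(3^-) = 3 and f(3^+) = 7.
By Dirichlet's theorem the series converges to their average, [(3) + (7)]/2 = 5.

5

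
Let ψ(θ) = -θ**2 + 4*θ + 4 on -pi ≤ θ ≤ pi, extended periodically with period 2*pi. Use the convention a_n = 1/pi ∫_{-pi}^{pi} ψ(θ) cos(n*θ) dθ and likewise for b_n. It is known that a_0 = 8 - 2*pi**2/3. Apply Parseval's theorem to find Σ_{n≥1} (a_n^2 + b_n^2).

8*pi**2*(pi**2 + 60)/45

Parseval: a_0^2/2 + Σ_{n≥1} (a_n^2+b_n^2) = 1/pi ∫_{-pi}^{pi} ψ(θ)^2 dθ = 32 + 2*pi**4/5 + 16*pi**2/3.
Subtract a_0^2/2 = 2*(12 - pi**2)**2/9: Σ (a_n^2+b_n^2) = 8*pi**2*(pi**2 + 60)/45.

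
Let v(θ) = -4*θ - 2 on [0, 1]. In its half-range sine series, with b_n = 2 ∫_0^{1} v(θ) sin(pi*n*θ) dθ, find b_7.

b_7 = 2 ∫_0^{1} (-4*θ - 2) sin(7*pi*θ) dθ.
Integrating by parts (boundary term plus one more integral), an antiderivative of (-4*θ - 2) sin(7*pi*θ) is 4*θ*cos(7*pi*θ)/(7*pi) - 4*sin(7*pi*θ)/(49*pi**2) + 2*cos(7*pi*θ)/(7*pi); evaluating from 0 to 1: ∫_{0}^{1} (-4*θ - 2) sin(7*pi*θ) dθ = (-6/(7*pi)) - (2/(7*pi)) = -8/(7*pi).
Hence b_7 = 2·(-8/(7*pi)) = -16/(7*pi).

-16/(7*pi)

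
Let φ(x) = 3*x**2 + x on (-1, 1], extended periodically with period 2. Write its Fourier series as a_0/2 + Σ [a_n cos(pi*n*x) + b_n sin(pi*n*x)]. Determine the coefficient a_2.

a_2 = ∫_{-1}^{1} φ(x) cos(2*pi*x) dx.
Integrating by parts twice (tabular method), an antiderivative of (3*x**2 + x) cos(2*pi*x) is 3*x**2*sin(2*pi*x)/(2*pi) + x*sin(2*pi*x)/(2*pi) + 3*x*cos(2*pi*x)/(2*pi**2) - 3*sin(2*pi*x)/(4*pi**3) + cos(2*pi*x)/(4*pi**2); evaluating from -1 to 1: ∫_{-1}^{1} (3*x**2 + x) cos(2*pi*x) dx = (7/(4*pi**2)) - (-5/(4*pi**2)) = 3/pi**2.
Hence a_2 = 3/pi**2.

3/pi**2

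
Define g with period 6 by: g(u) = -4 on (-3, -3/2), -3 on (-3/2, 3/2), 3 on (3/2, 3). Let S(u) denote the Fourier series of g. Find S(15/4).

-4

u = 15/4 differs from u = -9/4 by 1 full period(s), and the series is 6-periodic.
g is continuous at u = -9/4 with value -4, so the series converges to -4 there.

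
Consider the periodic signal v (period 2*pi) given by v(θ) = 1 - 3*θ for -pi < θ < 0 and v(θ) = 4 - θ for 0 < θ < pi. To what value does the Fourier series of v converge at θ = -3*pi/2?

θ = -3*pi/2 differs from θ = pi/2 by -1 full period(s), and the series is 2*pi-periodic.
v is continuous at θ = pi/2 with value 4 - pi/2, so the series converges to 4 - pi/2 there.

4 - pi/2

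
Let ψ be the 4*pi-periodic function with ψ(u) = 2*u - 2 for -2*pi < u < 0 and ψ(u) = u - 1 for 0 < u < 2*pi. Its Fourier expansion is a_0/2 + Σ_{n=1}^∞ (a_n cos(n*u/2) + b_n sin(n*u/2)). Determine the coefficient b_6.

-1

b_6 = (1/(2*pi)) ∫_{-2*pi}^{2*pi} ψ(u) sin(3*u) du.
Split the integral at the breakpoints.
Integrating by parts (boundary term plus one more integral), an antiderivative of (2*u - 2) sin(3*u) is -2*u*cos(3*u)/3 + 2*sin(3*u)/9 + 2*cos(3*u)/3; evaluating from -2*pi to 0: ∫_{-2*pi}^{0} (2*u - 2) sin(3*u) du = (2/3) - (2/3 + 4*pi/3) = -4*pi/3.
Integrating by parts (boundary term plus one more integral), an antiderivative of (u - 1) sin(3*u) is -u*cos(3*u)/3 + sin(3*u)/9 + cos(3*u)/3; evaluating from 0 to 2*pi: ∫_{0}^{2*pi} (u - 1) sin(3*u) du = (1/3 - 2*pi/3) - (1/3) = -2*pi/3.
Summing the pieces and multiplying by (1/(2*pi)) gives b_6 = -1.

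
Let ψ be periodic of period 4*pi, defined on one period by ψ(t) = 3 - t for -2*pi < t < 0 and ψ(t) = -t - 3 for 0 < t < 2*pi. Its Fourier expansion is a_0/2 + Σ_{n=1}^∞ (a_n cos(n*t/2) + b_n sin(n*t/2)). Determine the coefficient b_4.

1

b_4 = (1/(2*pi)) ∫_{-2*pi}^{2*pi} ψ(t) sin(2*t) dt.
ψ is odd and sin(2*t) is odd, so the integrand is even and b_4 = 1/pi ∫_0^{2*pi} ψ(t) sin(2*t) dt.
Integrating by parts (boundary term plus one more integral), an antiderivative of (-t - 3) sin(2*t) is t*cos(2*t)/2 - sin(2*t)/4 + 3*cos(2*t)/2; evaluating from 0 to 2*pi: ∫_{0}^{2*pi} (-t - 3) sin(2*t) dt = (3/2 + pi) - (3/2) = pi.
Hence b_4 = (1/pi)·(pi) = 1.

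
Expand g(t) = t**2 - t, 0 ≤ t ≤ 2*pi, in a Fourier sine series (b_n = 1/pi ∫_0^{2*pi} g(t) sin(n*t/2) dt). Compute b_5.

4*(-25*pi - 8 + 50*pi**2)/(125*pi)

b_5 = 1/pi ∫_0^{2*pi} (t**2 - t) sin(5*t/2) dt.
Integrating by parts twice (tabular method), an antiderivative of (t**2 - t) sin(5*t/2) is -2*t**2*cos(5*t/2)/5 + 8*t*sin(5*t/2)/25 + 2*t*cos(5*t/2)/5 - 4*sin(5*t/2)/25 + 16*cos(5*t/2)/125; evaluating from 0 to 2*pi: ∫_{0}^{2*pi} (t**2 - t) sin(5*t/2) dt = (-4*pi/5 - 16/125 + 8*pi**2/5) - (16/125) = -4*pi/5 - 32/125 + 8*pi**2/5.
Hence b_5 = (1/pi)·(-4*pi/5 - 32/125 + 8*pi**2/5) = 4*(-25*pi - 8 + 50*pi**2)/(125*pi).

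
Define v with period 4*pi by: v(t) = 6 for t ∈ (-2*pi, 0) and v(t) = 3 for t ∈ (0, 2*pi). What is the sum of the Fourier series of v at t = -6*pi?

9/2

t = -6*pi differs from t = -2*pi by -1 full period(s), and the series is 4*pi-periodic.
At t = -2*pi the one-sided limits are v(-2*pi^-) = 3 and v(-2*pi^+) = 6.
By Dirichlet's theorem the series converges to their average, [(3) + (6)]/2 = 9/2.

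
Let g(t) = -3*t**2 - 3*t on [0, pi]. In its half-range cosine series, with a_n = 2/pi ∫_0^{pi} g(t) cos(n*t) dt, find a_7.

12*(1 + pi)/(49*pi)

a_7 = 2/pi ∫_0^{pi} (-3*t**2 - 3*t) cos(7*t) dt.
Integrating by parts twice (tabular method), an antiderivative of (-3*t**2 - 3*t) cos(7*t) is -3*t**2*sin(7*t)/7 - 3*t*sin(7*t)/7 - 6*t*cos(7*t)/49 + 6*sin(7*t)/343 - 3*cos(7*t)/49; evaluating from 0 to pi: ∫_{0}^{pi} (-3*t**2 - 3*t) cos(7*t) dt = (3/49 + 6*pi/49) - (-3/49) = 6/49 + 6*pi/49.
Hence a_7 = (2/pi)·(6/49 + 6*pi/49) = 12*(1 + pi)/(49*pi).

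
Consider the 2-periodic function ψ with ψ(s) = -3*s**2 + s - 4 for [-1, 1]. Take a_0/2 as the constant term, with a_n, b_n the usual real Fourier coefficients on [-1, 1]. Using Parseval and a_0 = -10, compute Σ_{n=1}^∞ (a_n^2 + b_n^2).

34/15

Parseval: a_0^2/2 + Σ_{n≥1} (a_n^2+b_n^2) = ∫_{-1}^{1} ψ(s)^2 ds = 784/15.
Subtract a_0^2/2 = 50: Σ (a_n^2+b_n^2) = 34/15.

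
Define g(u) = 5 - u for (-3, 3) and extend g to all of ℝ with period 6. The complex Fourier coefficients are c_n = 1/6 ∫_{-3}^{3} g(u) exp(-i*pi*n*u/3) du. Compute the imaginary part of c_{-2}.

Since g is real-valued, Im(c_{-2}) = -1/6 ∫_{-3}^{3} g(u) sin(-2*pi*u/3) du = b_{2}/2.
Integrating by parts (boundary term plus one more integral), an antiderivative of (5 - u) sin(-2*pi*u/3) is -3*u*cos(2*pi*u/3)/(2*pi) + 9*sin(2*pi*u/3)/(4*pi**2) + 15*cos(2*pi*u/3)/(2*pi); evaluating from -3 to 3: ∫_{-3}^{3} (5 - u) sin(-2*pi*u/3) du = (3/pi) - (12/pi) = -9/pi.
Hence Im(c_{-2}) = (-1/6)·(-9/pi) = 3/(2*pi).

3/(2*pi)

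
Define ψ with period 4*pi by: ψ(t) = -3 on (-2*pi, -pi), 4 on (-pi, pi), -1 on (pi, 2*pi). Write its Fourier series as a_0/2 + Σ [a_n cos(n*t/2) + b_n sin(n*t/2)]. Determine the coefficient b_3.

2/(3*pi)

b_3 = (1/(2*pi)) ∫_{-2*pi}^{2*pi} ψ(t) sin(3*t/2) dt.
Split the integral at the breakpoints.
Directly, an antiderivative of (-3) sin(3*t/2) is 2*cos(3*t/2); evaluating from -2*pi to -pi: ∫_{-2*pi}^{-pi} (-3) sin(3*t/2) dt = (0) - (-2) = 2.
Directly, an antiderivative of (4) sin(3*t/2) is -8*cos(3*t/2)/3; evaluating from -pi to pi: ∫_{-pi}^{pi} (4) sin(3*t/2) dt = (0) - (0) = 0.
Directly, an antiderivative of (-1) sin(3*t/2) is 2*cos(3*t/2)/3; evaluating from pi to 2*pi: ∫_{pi}^{2*pi} (-1) sin(3*t/2) dt = (-2/3) - (0) = -2/3.
Summing the pieces and multiplying by (1/(2*pi)) gives b_3 = 2/(3*pi).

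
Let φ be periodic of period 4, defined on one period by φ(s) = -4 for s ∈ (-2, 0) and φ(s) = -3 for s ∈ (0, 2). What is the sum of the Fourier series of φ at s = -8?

-7/2

s = -8 differs from s = 0 by -2 full period(s), and the series is 4-periodic.
At s = 0 the one-sided limits are φ(0^-) = -4 and φ(0^+) = -3.
By Dirichlet's theorem the series converges to their average, [(-4) + (-3)]/2 = -7/2.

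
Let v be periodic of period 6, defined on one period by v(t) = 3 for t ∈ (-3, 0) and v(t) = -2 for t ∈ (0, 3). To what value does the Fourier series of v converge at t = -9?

t = -9 differs from t = -3 by -1 full period(s), and the series is 6-periodic.
At t = -3 the one-sided limits are v(-3^-) = -2 and v(-3^+) = 3.
By Dirichlet's theorem the series converges to their average, [(-2) + (3)]/2 = 1/2.

1/2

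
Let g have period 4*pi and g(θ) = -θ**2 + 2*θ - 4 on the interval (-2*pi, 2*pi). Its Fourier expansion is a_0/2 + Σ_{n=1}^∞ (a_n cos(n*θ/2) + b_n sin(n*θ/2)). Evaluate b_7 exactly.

8/7

b_7 = (1/(2*pi)) ∫_{-2*pi}^{2*pi} g(θ) sin(7*θ/2) dθ.
Integrating by parts twice (tabular method), an antiderivative of (-θ**2 + 2*θ - 4) sin(7*θ/2) is 2*θ**2*cos(7*θ/2)/7 - 8*θ*sin(7*θ/2)/49 - 4*θ*cos(7*θ/2)/7 + 8*sin(7*θ/2)/49 + 376*cos(7*θ/2)/343; evaluating from -2*pi to 2*pi: ∫_{-2*pi}^{2*pi} (-θ**2 + 2*θ - 4) sin(7*θ/2) dθ = (-8*pi**2/7 - 376/343 + 8*pi/7) - (-8*pi**2/7 - 8*pi/7 - 376/343) = 16*pi/7.
Hence b_7 = (1/(2*pi))·(16*pi/7) = 8/7.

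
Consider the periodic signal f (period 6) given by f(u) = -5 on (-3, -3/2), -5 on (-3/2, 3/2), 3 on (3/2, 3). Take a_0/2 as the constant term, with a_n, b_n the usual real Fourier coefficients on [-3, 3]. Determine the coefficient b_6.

b_6 = 1/3 ∫_{-3}^{3} f(u) sin(2*pi*u) du.
Split the integral at the breakpoints.
Directly, an antiderivative of (-5) sin(2*pi*u) is 5*cos(2*pi*u)/(2*pi); evaluating from -3 to -3/2: ∫_{-3}^{-3/2} (-5) sin(2*pi*u) du = (-5/(2*pi)) - (5/(2*pi)) = -5/pi.
Directly, an antiderivative of (-5) sin(2*pi*u) is 5*cos(2*pi*u)/(2*pi); evaluating from -3/2 to 3/2: ∫_{-3/2}^{3/2} (-5) sin(2*pi*u) du = (-5/(2*pi)) - (-5/(2*pi)) = 0.
Directly, an antiderivative of (3) sin(2*pi*u) is -3*cos(2*pi*u)/(2*pi); evaluating from 3/2 to 3: ∫_{3/2}^{3} (3) sin(2*pi*u) du = (-3/(2*pi)) - (3/(2*pi)) = -3/pi.
Summing the pieces and multiplying by (1/3) gives b_6 = -8/(3*pi).

-8/(3*pi)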